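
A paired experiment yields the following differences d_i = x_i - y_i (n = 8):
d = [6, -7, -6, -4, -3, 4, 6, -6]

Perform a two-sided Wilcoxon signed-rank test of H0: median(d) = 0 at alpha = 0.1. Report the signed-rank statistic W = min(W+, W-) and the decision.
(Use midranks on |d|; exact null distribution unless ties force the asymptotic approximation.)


Step 1: Drop any zero differences (none here) and take |d_i|.
|d| = [6, 7, 6, 4, 3, 4, 6, 6]
Step 2: Midrank |d_i| (ties get averaged ranks).
ranks: |6|->5.5, |7|->8, |6|->5.5, |4|->2.5, |3|->1, |4|->2.5, |6|->5.5, |6|->5.5
Step 3: Attach original signs; sum ranks with positive sign and with negative sign.
W+ = 5.5 + 2.5 + 5.5 = 13.5
W- = 8 + 5.5 + 2.5 + 1 + 5.5 = 22.5
(Check: W+ + W- = 36 should equal n(n+1)/2 = 36.)
Step 4: Test statistic W = min(W+, W-) = 13.5.
Step 5: Ties in |d|, so use the tie-corrected normal approximation.
        E[W] = n(n+1)/4 = 8*9/4 = 18.
        Tie groups: |d|=4 (t=2), |d|=6 (t=4); sum(t^3 - t) = 66.
        Var[W] = n(n+1)(2n+1)/24 - sum(t^3-t)/48 = 1224/24 - 66/48 = 49.625.
        z = (W - E[W]) / sqrt(Var[W]) = (13.5 - 18) / 7.0445 = -0.6388.
        Two-sided p = 2*Phi(z) = 0.522956.
Step 6: alpha = 0.1. fail to reject H0.

W+ = 13.5, W- = 22.5, W = min = 13.5, p = 0.522956, fail to reject H0.


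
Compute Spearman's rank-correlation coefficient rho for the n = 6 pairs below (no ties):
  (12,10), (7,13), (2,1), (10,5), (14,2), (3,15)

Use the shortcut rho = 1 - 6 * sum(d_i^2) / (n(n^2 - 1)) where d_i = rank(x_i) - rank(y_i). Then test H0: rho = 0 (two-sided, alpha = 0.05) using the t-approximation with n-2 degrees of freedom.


Step 1: Rank x and y separately (midranks; no ties here).
rank(x): 12->5, 7->3, 2->1, 10->4, 14->6, 3->2
rank(y): 10->4, 13->5, 1->1, 5->3, 2->2, 15->6
Step 2: d_i = R_x(i) - R_y(i); compute d_i^2.
  (5-4)^2=1, (3-5)^2=4, (1-1)^2=0, (4-3)^2=1, (6-2)^2=16, (2-6)^2=16
sum(d^2) = 38.
Step 3: rho = 1 - 6*38 / (6*(6^2 - 1)) = 1 - 228/210 = -0.085714.
Step 4: Under H0, t = rho * sqrt((n-2)/(1-rho^2)) = -0.1721 ~ t(4).
Step 5: Two-sided p-value from the t-distribution with 4 df = 0.871743.
Step 6: alpha = 0.05. fail to reject H0.

rho = -0.0857, p = 0.871743, fail to reject H0 at alpha = 0.05.


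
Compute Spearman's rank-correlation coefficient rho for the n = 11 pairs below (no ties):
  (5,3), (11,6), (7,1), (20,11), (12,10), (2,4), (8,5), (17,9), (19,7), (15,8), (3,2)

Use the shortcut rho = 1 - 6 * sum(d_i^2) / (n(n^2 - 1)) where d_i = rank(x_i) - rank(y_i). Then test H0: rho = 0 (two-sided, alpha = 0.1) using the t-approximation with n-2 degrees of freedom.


Step 1: Rank x and y separately (midranks; no ties here).
rank(x): 5->3, 11->6, 7->4, 20->11, 12->7, 2->1, 8->5, 17->9, 19->10, 15->8, 3->2
rank(y): 3->3, 6->6, 1->1, 11->11, 10->10, 4->4, 5->5, 9->9, 7->7, 8->8, 2->2
Step 2: d_i = R_x(i) - R_y(i); compute d_i^2.
  (3-3)^2=0, (6-6)^2=0, (4-1)^2=9, (11-11)^2=0, (7-10)^2=9, (1-4)^2=9, (5-5)^2=0, (9-9)^2=0, (10-7)^2=9, (8-8)^2=0, (2-2)^2=0
sum(d^2) = 36.
Step 3: rho = 1 - 6*36 / (11*(11^2 - 1)) = 1 - 216/1320 = 0.836364.
Step 4: Under H0, t = rho * sqrt((n-2)/(1-rho^2)) = 4.5772 ~ t(9).
Step 5: Two-sided p-value from the t-distribution with 9 df = 0.001333.
Step 6: alpha = 0.1. reject H0.

rho = 0.8364, p = 0.001333, reject H0 at alpha = 0.1.


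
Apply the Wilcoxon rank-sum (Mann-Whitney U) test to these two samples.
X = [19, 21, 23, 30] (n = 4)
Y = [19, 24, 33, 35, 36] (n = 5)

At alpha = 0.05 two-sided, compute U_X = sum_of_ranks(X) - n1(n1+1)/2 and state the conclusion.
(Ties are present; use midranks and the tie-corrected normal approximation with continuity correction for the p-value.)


Step 1: Combine and sort all 9 observations; assign midranks.
sorted (value, group): (19,X), (19,Y), (21,X), (23,X), (24,Y), (30,X), (33,Y), (35,Y), (36,Y)
ranks: 19->1.5, 19->1.5, 21->3, 23->4, 24->5, 30->6, 33->7, 35->8, 36->9
Step 2: Rank sum for X: R1 = 1.5 + 3 + 4 + 6 = 14.5.
Step 3: U_X = R1 - n1(n1+1)/2 = 14.5 - 4*5/2 = 14.5 - 10 = 4.5.
       U_Y = n1*n2 - U_X = 20 - 4.5 = 15.5.
Step 4: Ties are present, so use the tie-corrected normal approximation (with continuity correction) for the p-value.
Step 5: p-value = 0.218742; compare to alpha = 0.05. fail to reject H0.

U_X = 4.5, p = 0.218742, fail to reject H0 at alpha = 0.05.


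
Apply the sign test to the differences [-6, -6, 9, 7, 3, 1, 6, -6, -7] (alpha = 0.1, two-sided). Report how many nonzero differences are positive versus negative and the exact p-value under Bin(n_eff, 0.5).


Step 1: Discard zero differences. Original n = 9; n_eff = number of nonzero differences = 9.
Nonzero differences (with sign): -6, -6, +9, +7, +3, +1, +6, -6, -7
Step 2: Count signs: positive = 5, negative = 4.
Step 3: Under H0: P(positive) = 0.5, so the number of positives S ~ Bin(9, 0.5).
Step 4: Two-sided exact p-value = sum of Bin(9,0.5) probabilities at or below the observed probability = 1.000000.
Step 5: alpha = 0.1. fail to reject H0.

n_eff = 9, pos = 5, neg = 4, p = 1.000000, fail to reject H0.


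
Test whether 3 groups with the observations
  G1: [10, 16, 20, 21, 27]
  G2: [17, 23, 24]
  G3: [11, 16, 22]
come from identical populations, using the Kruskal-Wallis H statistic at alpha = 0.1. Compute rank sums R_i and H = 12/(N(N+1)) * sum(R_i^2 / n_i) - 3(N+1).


Step 1: Combine all N = 11 observations and assign midranks.
sorted (value, group, rank): (10,G1,1), (11,G3,2), (16,G1,3.5), (16,G3,3.5), (17,G2,5), (20,G1,6), (21,G1,7), (22,G3,8), (23,G2,9), (24,G2,10), (27,G1,11)
Step 2: Sum ranks within each group.
R_1 = 28.5 (n_1 = 5)
R_2 = 24 (n_2 = 3)
R_3 = 13.5 (n_3 = 3)
Step 3: H = 12/(N(N+1)) * sum(R_i^2/n_i) - 3(N+1)
     = 12/(11*12) * (28.5^2/5 + 24^2/3 + 13.5^2/3) - 3*12
     = 0.090909 * 415.2 - 36
     = 1.745455.
Step 4: Ties present; correction factor C = 1 - 6/(11^3 - 11) = 0.995455. Corrected H = 1.745455 / 0.995455 = 1.753425.
Step 5: Under H0, H ~ chi^2(2); p-value = 0.416149.
Step 6: alpha = 0.1. fail to reject H0.

H = 1.7534, df = 2, p = 0.416149, fail to reject H0.


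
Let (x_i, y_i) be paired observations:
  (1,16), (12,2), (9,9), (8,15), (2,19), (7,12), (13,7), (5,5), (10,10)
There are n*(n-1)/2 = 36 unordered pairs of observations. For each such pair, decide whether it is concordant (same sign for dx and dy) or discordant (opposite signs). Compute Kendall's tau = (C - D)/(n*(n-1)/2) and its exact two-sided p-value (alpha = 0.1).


Step 1: Enumerate the 36 unordered pairs (i,j) with i<j and classify each by sign(x_j-x_i) * sign(y_j-y_i).
  (1,2):dx=+11,dy=-14->D; (1,3):dx=+8,dy=-7->D; (1,4):dx=+7,dy=-1->D; (1,5):dx=+1,dy=+3->C
  (1,6):dx=+6,dy=-4->D; (1,7):dx=+12,dy=-9->D; (1,8):dx=+4,dy=-11->D; (1,9):dx=+9,dy=-6->D
  (2,3):dx=-3,dy=+7->D; (2,4):dx=-4,dy=+13->D; (2,5):dx=-10,dy=+17->D; (2,6):dx=-5,dy=+10->D
  (2,7):dx=+1,dy=+5->C; (2,8):dx=-7,dy=+3->D; (2,9):dx=-2,dy=+8->D; (3,4):dx=-1,dy=+6->D
  (3,5):dx=-7,dy=+10->D; (3,6):dx=-2,dy=+3->D; (3,7):dx=+4,dy=-2->D; (3,8):dx=-4,dy=-4->C
  (3,9):dx=+1,dy=+1->C; (4,5):dx=-6,dy=+4->D; (4,6):dx=-1,dy=-3->C; (4,7):dx=+5,dy=-8->D
  (4,8):dx=-3,dy=-10->C; (4,9):dx=+2,dy=-5->D; (5,6):dx=+5,dy=-7->D; (5,7):dx=+11,dy=-12->D
  (5,8):dx=+3,dy=-14->D; (5,9):dx=+8,dy=-9->D; (6,7):dx=+6,dy=-5->D; (6,8):dx=-2,dy=-7->C
  (6,9):dx=+3,dy=-2->D; (7,8):dx=-8,dy=-2->C; (7,9):dx=-3,dy=+3->D; (8,9):dx=+5,dy=+5->C
Step 2: C = 9, D = 27, total pairs = 36.
Step 3: tau = (C - D)/(n(n-1)/2) = (9 - 27)/36 = -0.500000.
Step 4: Exact two-sided p-value (enumerate n! = 362880 permutations of y under H0): p = 0.075176.
Step 5: alpha = 0.1. reject H0.

tau_b = -0.5000 (C=9, D=27), p = 0.075176, reject H0.


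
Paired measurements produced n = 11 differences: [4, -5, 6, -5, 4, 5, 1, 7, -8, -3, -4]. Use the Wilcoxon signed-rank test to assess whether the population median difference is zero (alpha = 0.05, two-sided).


Step 1: Drop any zero differences (none here) and take |d_i|.
|d| = [4, 5, 6, 5, 4, 5, 1, 7, 8, 3, 4]
Step 2: Midrank |d_i| (ties get averaged ranks).
ranks: |4|->4, |5|->7, |6|->9, |5|->7, |4|->4, |5|->7, |1|->1, |7|->10, |8|->11, |3|->2, |4|->4
Step 3: Attach original signs; sum ranks with positive sign and with negative sign.
W+ = 4 + 9 + 4 + 7 + 1 + 10 = 35
W- = 7 + 7 + 11 + 2 + 4 = 31
(Check: W+ + W- = 66 should equal n(n+1)/2 = 66.)
Step 4: Test statistic W = min(W+, W-) = 31.
Step 5: Ties in |d|, so use the tie-corrected normal approximation.
        E[W] = n(n+1)/4 = 11*12/4 = 33.
        Tie groups: |d|=4 (t=3), |d|=5 (t=3); sum(t^3 - t) = 48.
        Var[W] = n(n+1)(2n+1)/24 - sum(t^3-t)/48 = 3036/24 - 48/48 = 125.5.
        z = (W - E[W]) / sqrt(Var[W]) = (31 - 33) / 11.2027 = -0.1785.
        Two-sided p = 2*Phi(z) = 0.858308.
Step 6: alpha = 0.05. fail to reject H0.

W+ = 35, W- = 31, W = min = 31, p = 0.858308, fail to reject H0.


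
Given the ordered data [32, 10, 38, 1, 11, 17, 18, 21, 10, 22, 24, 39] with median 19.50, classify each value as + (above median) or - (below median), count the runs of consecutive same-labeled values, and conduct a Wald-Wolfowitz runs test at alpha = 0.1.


Step 1: Compute median = 19.50; label A = above, B = below.
Labels in order: ABABBBBABAAA  (n_A = 6, n_B = 6)
Step 2: Count runs R = 7.
Step 3: Under H0 (random ordering), E[R] = 2*n_A*n_B/(n_A+n_B) + 1 = 2*6*6/12 + 1 = 7.0000.
        Var[R] = 2*n_A*n_B*(2*n_A*n_B - n_A - n_B) / ((n_A+n_B)^2 * (n_A+n_B-1)) = 4320/1584 = 2.7273.
        SD[R] = 1.6514.
Step 4: R = E[R], so z = 0 with no continuity correction.
Step 5: Two-sided p-value via normal approximation = 2*(1 - Phi(|z|)) = 1.000000.
Step 6: alpha = 0.1. fail to reject H0.

R = 7, z = 0.0000, p = 1.000000, fail to reject H0.


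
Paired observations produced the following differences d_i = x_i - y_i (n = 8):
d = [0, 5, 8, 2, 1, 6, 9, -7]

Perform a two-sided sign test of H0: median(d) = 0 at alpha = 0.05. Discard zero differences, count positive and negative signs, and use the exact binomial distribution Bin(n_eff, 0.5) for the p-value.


Step 1: Discard zero differences. Original n = 8; n_eff = number of nonzero differences = 7.
Nonzero differences (with sign): +5, +8, +2, +1, +6, +9, -7
Step 2: Count signs: positive = 6, negative = 1.
Step 3: Under H0: P(positive) = 0.5, so the number of positives S ~ Bin(7, 0.5).
Step 4: Two-sided exact p-value = sum of Bin(7,0.5) probabilities at or below the observed probability = 0.125000.
Step 5: alpha = 0.05. fail to reject H0.

n_eff = 7, pos = 6, neg = 1, p = 0.125000, fail to reject H0.


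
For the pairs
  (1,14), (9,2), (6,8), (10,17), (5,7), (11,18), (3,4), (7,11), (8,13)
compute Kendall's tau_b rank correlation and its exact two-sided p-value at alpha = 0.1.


Step 1: Enumerate the 36 unordered pairs (i,j) with i<j and classify each by sign(x_j-x_i) * sign(y_j-y_i).
  (1,2):dx=+8,dy=-12->D; (1,3):dx=+5,dy=-6->D; (1,4):dx=+9,dy=+3->C; (1,5):dx=+4,dy=-7->D
  (1,6):dx=+10,dy=+4->C; (1,7):dx=+2,dy=-10->D; (1,8):dx=+6,dy=-3->D; (1,9):dx=+7,dy=-1->D
  (2,3):dx=-3,dy=+6->D; (2,4):dx=+1,dy=+15->C; (2,5):dx=-4,dy=+5->D; (2,6):dx=+2,dy=+16->C
  (2,7):dx=-6,dy=+2->D; (2,8):dx=-2,dy=+9->D; (2,9):dx=-1,dy=+11->D; (3,4):dx=+4,dy=+9->C
  (3,5):dx=-1,dy=-1->C; (3,6):dx=+5,dy=+10->C; (3,7):dx=-3,dy=-4->C; (3,8):dx=+1,dy=+3->C
  (3,9):dx=+2,dy=+5->C; (4,5):dx=-5,dy=-10->C; (4,6):dx=+1,dy=+1->C; (4,7):dx=-7,dy=-13->C
  (4,8):dx=-3,dy=-6->C; (4,9):dx=-2,dy=-4->C; (5,6):dx=+6,dy=+11->C; (5,7):dx=-2,dy=-3->C
  (5,8):dx=+2,dy=+4->C; (5,9):dx=+3,dy=+6->C; (6,7):dx=-8,dy=-14->C; (6,8):dx=-4,dy=-7->C
  (6,9):dx=-3,dy=-5->C; (7,8):dx=+4,dy=+7->C; (7,9):dx=+5,dy=+9->C; (8,9):dx=+1,dy=+2->C
Step 2: C = 25, D = 11, total pairs = 36.
Step 3: tau = (C - D)/(n(n-1)/2) = (25 - 11)/36 = 0.388889.
Step 4: Exact two-sided p-value (enumerate n! = 362880 permutations of y under H0): p = 0.180181.
Step 5: alpha = 0.1. fail to reject H0.

tau_b = 0.3889 (C=25, D=11), p = 0.180181, fail to reject H0.


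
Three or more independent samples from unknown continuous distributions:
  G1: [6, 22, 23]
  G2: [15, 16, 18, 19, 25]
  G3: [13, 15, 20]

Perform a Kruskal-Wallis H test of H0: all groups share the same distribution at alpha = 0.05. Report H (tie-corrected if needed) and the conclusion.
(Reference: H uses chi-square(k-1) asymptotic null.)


Step 1: Combine all N = 11 observations and assign midranks.
sorted (value, group, rank): (6,G1,1), (13,G3,2), (15,G2,3.5), (15,G3,3.5), (16,G2,5), (18,G2,6), (19,G2,7), (20,G3,8), (22,G1,9), (23,G1,10), (25,G2,11)
Step 2: Sum ranks within each group.
R_1 = 20 (n_1 = 3)
R_2 = 32.5 (n_2 = 5)
R_3 = 13.5 (n_3 = 3)
Step 3: H = 12/(N(N+1)) * sum(R_i^2/n_i) - 3(N+1)
     = 12/(11*12) * (20^2/3 + 32.5^2/5 + 13.5^2/3) - 3*12
     = 0.090909 * 405.333 - 36
     = 0.848485.
Step 4: Ties present; correction factor C = 1 - 6/(11^3 - 11) = 0.995455. Corrected H = 0.848485 / 0.995455 = 0.852359.
Step 5: Under H0, H ~ chi^2(2); p-value = 0.652999.
Step 6: alpha = 0.05. fail to reject H0.

H = 0.8524, df = 2, p = 0.652999, fail to reject H0.


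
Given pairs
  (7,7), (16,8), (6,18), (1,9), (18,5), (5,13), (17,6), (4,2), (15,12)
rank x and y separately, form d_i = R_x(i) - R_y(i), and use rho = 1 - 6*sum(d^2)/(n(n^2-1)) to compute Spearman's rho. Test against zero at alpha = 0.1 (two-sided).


Step 1: Rank x and y separately (midranks; no ties here).
rank(x): 7->5, 16->7, 6->4, 1->1, 18->9, 5->3, 17->8, 4->2, 15->6
rank(y): 7->4, 8->5, 18->9, 9->6, 5->2, 13->8, 6->3, 2->1, 12->7
Step 2: d_i = R_x(i) - R_y(i); compute d_i^2.
  (5-4)^2=1, (7-5)^2=4, (4-9)^2=25, (1-6)^2=25, (9-2)^2=49, (3-8)^2=25, (8-3)^2=25, (2-1)^2=1, (6-7)^2=1
sum(d^2) = 156.
Step 3: rho = 1 - 6*156 / (9*(9^2 - 1)) = 1 - 936/720 = -0.300000.
Step 4: Under H0, t = rho * sqrt((n-2)/(1-rho^2)) = -0.8321 ~ t(7).
Step 5: Two-sided p-value from the t-distribution with 7 df = 0.432845.
Step 6: alpha = 0.1. fail to reject H0.

rho = -0.3000, p = 0.432845, fail to reject H0 at alpha = 0.1.


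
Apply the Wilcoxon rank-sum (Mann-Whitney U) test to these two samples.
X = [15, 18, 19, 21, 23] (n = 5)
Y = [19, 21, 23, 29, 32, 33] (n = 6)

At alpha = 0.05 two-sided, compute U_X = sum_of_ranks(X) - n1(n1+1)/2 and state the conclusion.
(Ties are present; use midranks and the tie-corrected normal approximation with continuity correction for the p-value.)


Step 1: Combine and sort all 11 observations; assign midranks.
sorted (value, group): (15,X), (18,X), (19,X), (19,Y), (21,X), (21,Y), (23,X), (23,Y), (29,Y), (32,Y), (33,Y)
ranks: 15->1, 18->2, 19->3.5, 19->3.5, 21->5.5, 21->5.5, 23->7.5, 23->7.5, 29->9, 32->10, 33->11
Step 2: Rank sum for X: R1 = 1 + 2 + 3.5 + 5.5 + 7.5 = 19.5.
Step 3: U_X = R1 - n1(n1+1)/2 = 19.5 - 5*6/2 = 19.5 - 15 = 4.5.
       U_Y = n1*n2 - U_X = 30 - 4.5 = 25.5.
Step 4: Ties are present, so use the tie-corrected normal approximation (with continuity correction) for the p-value.
Step 5: p-value = 0.066015; compare to alpha = 0.05. fail to reject H0.

U_X = 4.5, p = 0.066015, fail to reject H0 at alpha = 0.05.


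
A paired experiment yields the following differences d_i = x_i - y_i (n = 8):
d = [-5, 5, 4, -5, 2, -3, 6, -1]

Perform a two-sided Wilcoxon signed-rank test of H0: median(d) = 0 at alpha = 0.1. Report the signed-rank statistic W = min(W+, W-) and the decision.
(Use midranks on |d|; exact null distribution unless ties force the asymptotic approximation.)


Step 1: Drop any zero differences (none here) and take |d_i|.
|d| = [5, 5, 4, 5, 2, 3, 6, 1]
Step 2: Midrank |d_i| (ties get averaged ranks).
ranks: |5|->6, |5|->6, |4|->4, |5|->6, |2|->2, |3|->3, |6|->8, |1|->1
Step 3: Attach original signs; sum ranks with positive sign and with negative sign.
W+ = 6 + 4 + 2 + 8 = 20
W- = 6 + 6 + 3 + 1 = 16
(Check: W+ + W- = 36 should equal n(n+1)/2 = 36.)
Step 4: Test statistic W = min(W+, W-) = 16.
Step 5: Ties in |d|, so use the tie-corrected normal approximation.
        E[W] = n(n+1)/4 = 8*9/4 = 18.
        Tie groups: |d|=5 (t=3); sum(t^3 - t) = 24.
        Var[W] = n(n+1)(2n+1)/24 - sum(t^3-t)/48 = 1224/24 - 24/48 = 50.5.
        z = (W - E[W]) / sqrt(Var[W]) = (16 - 18) / 7.1063 = -0.2814.
        Two-sided p = 2*Phi(z) = 0.778374.
Step 6: alpha = 0.1. fail to reject H0.

W+ = 20, W- = 16, W = min = 16, p = 0.778374, fail to reject H0.


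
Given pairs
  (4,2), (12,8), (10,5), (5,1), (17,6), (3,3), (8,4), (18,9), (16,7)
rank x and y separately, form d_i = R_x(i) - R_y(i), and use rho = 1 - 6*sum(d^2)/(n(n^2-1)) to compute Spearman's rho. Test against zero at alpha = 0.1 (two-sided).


Step 1: Rank x and y separately (midranks; no ties here).
rank(x): 4->2, 12->6, 10->5, 5->3, 17->8, 3->1, 8->4, 18->9, 16->7
rank(y): 2->2, 8->8, 5->5, 1->1, 6->6, 3->3, 4->4, 9->9, 7->7
Step 2: d_i = R_x(i) - R_y(i); compute d_i^2.
  (2-2)^2=0, (6-8)^2=4, (5-5)^2=0, (3-1)^2=4, (8-6)^2=4, (1-3)^2=4, (4-4)^2=0, (9-9)^2=0, (7-7)^2=0
sum(d^2) = 16.
Step 3: rho = 1 - 6*16 / (9*(9^2 - 1)) = 1 - 96/720 = 0.866667.
Step 4: Under H0, t = rho * sqrt((n-2)/(1-rho^2)) = 4.5962 ~ t(7).
Step 5: Two-sided p-value from the t-distribution with 7 df = 0.002495.
Step 6: alpha = 0.1. reject H0.

rho = 0.8667, p = 0.002495, reject H0 at alpha = 0.1.


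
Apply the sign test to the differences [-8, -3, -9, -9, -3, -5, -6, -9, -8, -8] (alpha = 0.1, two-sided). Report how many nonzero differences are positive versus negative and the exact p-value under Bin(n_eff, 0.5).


Step 1: Discard zero differences. Original n = 10; n_eff = number of nonzero differences = 10.
Nonzero differences (with sign): -8, -3, -9, -9, -3, -5, -6, -9, -8, -8
Step 2: Count signs: positive = 0, negative = 10.
Step 3: Under H0: P(positive) = 0.5, so the number of positives S ~ Bin(10, 0.5).
Step 4: Two-sided exact p-value = sum of Bin(10,0.5) probabilities at or below the observed probability = 0.001953.
Step 5: alpha = 0.1. reject H0.

n_eff = 10, pos = 0, neg = 10, p = 0.001953, reject H0.


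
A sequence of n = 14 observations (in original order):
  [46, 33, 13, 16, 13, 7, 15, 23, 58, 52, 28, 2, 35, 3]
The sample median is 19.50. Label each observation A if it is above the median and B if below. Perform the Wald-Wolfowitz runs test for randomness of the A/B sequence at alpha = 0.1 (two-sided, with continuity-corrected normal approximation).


Step 1: Compute median = 19.50; label A = above, B = below.
Labels in order: AABBBBBAAAABAB  (n_A = 7, n_B = 7)
Step 2: Count runs R = 6.
Step 3: Under H0 (random ordering), E[R] = 2*n_A*n_B/(n_A+n_B) + 1 = 2*7*7/14 + 1 = 8.0000.
        Var[R] = 2*n_A*n_B*(2*n_A*n_B - n_A - n_B) / ((n_A+n_B)^2 * (n_A+n_B-1)) = 8232/2548 = 3.2308.
        SD[R] = 1.7974.
Step 4: Continuity-corrected z = (R + 0.5 - E[R]) / SD[R] = (6 + 0.5 - 8.0000) / 1.7974 = -0.8345.
Step 5: Two-sided p-value via normal approximation = 2*(1 - Phi(|z|)) = 0.403986.
Step 6: alpha = 0.1. fail to reject H0.

R = 6, z = -0.8345, p = 0.403986, fail to reject H0.


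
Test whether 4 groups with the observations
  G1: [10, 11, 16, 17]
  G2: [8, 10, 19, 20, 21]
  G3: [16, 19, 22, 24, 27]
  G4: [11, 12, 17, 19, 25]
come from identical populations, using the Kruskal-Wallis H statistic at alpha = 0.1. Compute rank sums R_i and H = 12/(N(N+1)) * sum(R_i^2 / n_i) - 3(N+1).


Step 1: Combine all N = 19 observations and assign midranks.
sorted (value, group, rank): (8,G2,1), (10,G1,2.5), (10,G2,2.5), (11,G1,4.5), (11,G4,4.5), (12,G4,6), (16,G1,7.5), (16,G3,7.5), (17,G1,9.5), (17,G4,9.5), (19,G2,12), (19,G3,12), (19,G4,12), (20,G2,14), (21,G2,15), (22,G3,16), (24,G3,17), (25,G4,18), (27,G3,19)
Step 2: Sum ranks within each group.
R_1 = 24 (n_1 = 4)
R_2 = 44.5 (n_2 = 5)
R_3 = 71.5 (n_3 = 5)
R_4 = 50 (n_4 = 5)
Step 3: H = 12/(N(N+1)) * sum(R_i^2/n_i) - 3(N+1)
     = 12/(19*20) * (24^2/4 + 44.5^2/5 + 71.5^2/5 + 50^2/5) - 3*20
     = 0.031579 * 2062.5 - 60
     = 5.131579.
Step 4: Ties present; correction factor C = 1 - 48/(19^3 - 19) = 0.992982. Corrected H = 5.131579 / 0.992982 = 5.167845.
Step 5: Under H0, H ~ chi^2(3); p-value = 0.159911.
Step 6: alpha = 0.1. fail to reject H0.

H = 5.1678, df = 3, p = 0.159911, fail to reject H0.


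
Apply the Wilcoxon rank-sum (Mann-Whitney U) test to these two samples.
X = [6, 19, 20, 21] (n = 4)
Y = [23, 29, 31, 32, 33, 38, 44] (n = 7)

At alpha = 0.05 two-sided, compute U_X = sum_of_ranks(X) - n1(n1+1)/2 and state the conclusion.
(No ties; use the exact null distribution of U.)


Step 1: Combine and sort all 11 observations; assign midranks.
sorted (value, group): (6,X), (19,X), (20,X), (21,X), (23,Y), (29,Y), (31,Y), (32,Y), (33,Y), (38,Y), (44,Y)
ranks: 6->1, 19->2, 20->3, 21->4, 23->5, 29->6, 31->7, 32->8, 33->9, 38->10, 44->11
Step 2: Rank sum for X: R1 = 1 + 2 + 3 + 4 = 10.
Step 3: U_X = R1 - n1(n1+1)/2 = 10 - 4*5/2 = 10 - 10 = 0.
       U_Y = n1*n2 - U_X = 28 - 0 = 28.
Step 4: No ties, so the exact null distribution of U (based on enumerating the C(11,4) = 330 equally likely rank assignments) gives the two-sided p-value.
Step 5: p-value = 0.006061; compare to alpha = 0.05. reject H0.

U_X = 0, p = 0.006061, reject H0 at alpha = 0.05.


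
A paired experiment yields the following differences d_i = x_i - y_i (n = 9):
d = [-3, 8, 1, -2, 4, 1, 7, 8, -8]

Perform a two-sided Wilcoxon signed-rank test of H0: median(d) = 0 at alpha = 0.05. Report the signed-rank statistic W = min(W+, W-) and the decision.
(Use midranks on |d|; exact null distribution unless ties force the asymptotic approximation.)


Step 1: Drop any zero differences (none here) and take |d_i|.
|d| = [3, 8, 1, 2, 4, 1, 7, 8, 8]
Step 2: Midrank |d_i| (ties get averaged ranks).
ranks: |3|->4, |8|->8, |1|->1.5, |2|->3, |4|->5, |1|->1.5, |7|->6, |8|->8, |8|->8
Step 3: Attach original signs; sum ranks with positive sign and with negative sign.
W+ = 8 + 1.5 + 5 + 1.5 + 6 + 8 = 30
W- = 4 + 3 + 8 = 15
(Check: W+ + W- = 45 should equal n(n+1)/2 = 45.)
Step 4: Test statistic W = min(W+, W-) = 15.
Step 5: Ties in |d|, so use the tie-corrected normal approximation.
        E[W] = n(n+1)/4 = 9*10/4 = 22.5.
        Tie groups: |d|=1 (t=2), |d|=8 (t=3); sum(t^3 - t) = 30.
        Var[W] = n(n+1)(2n+1)/24 - sum(t^3-t)/48 = 1710/24 - 30/48 = 70.625.
        z = (W - E[W]) / sqrt(Var[W]) = (15 - 22.5) / 8.4039 = -0.8924.
        Two-sided p = 2*Phi(z) = 0.372154.
Step 6: alpha = 0.05. fail to reject H0.

W+ = 30, W- = 15, W = min = 15, p = 0.372154, fail to reject H0.


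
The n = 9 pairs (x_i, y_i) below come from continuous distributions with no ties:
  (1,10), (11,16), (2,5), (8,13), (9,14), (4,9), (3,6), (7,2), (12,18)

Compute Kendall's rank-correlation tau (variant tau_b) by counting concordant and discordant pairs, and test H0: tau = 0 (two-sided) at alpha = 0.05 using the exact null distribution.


Step 1: Enumerate the 36 unordered pairs (i,j) with i<j and classify each by sign(x_j-x_i) * sign(y_j-y_i).
  (1,2):dx=+10,dy=+6->C; (1,3):dx=+1,dy=-5->D; (1,4):dx=+7,dy=+3->C; (1,5):dx=+8,dy=+4->C
  (1,6):dx=+3,dy=-1->D; (1,7):dx=+2,dy=-4->D; (1,8):dx=+6,dy=-8->D; (1,9):dx=+11,dy=+8->C
  (2,3):dx=-9,dy=-11->C; (2,4):dx=-3,dy=-3->C; (2,5):dx=-2,dy=-2->C; (2,6):dx=-7,dy=-7->C
  (2,7):dx=-8,dy=-10->C; (2,8):dx=-4,dy=-14->C; (2,9):dx=+1,dy=+2->C; (3,4):dx=+6,dy=+8->C
  (3,5):dx=+7,dy=+9->C; (3,6):dx=+2,dy=+4->C; (3,7):dx=+1,dy=+1->C; (3,8):dx=+5,dy=-3->D
  (3,9):dx=+10,dy=+13->C; (4,5):dx=+1,dy=+1->C; (4,6):dx=-4,dy=-4->C; (4,7):dx=-5,dy=-7->C
  (4,8):dx=-1,dy=-11->C; (4,9):dx=+4,dy=+5->C; (5,6):dx=-5,dy=-5->C; (5,7):dx=-6,dy=-8->C
  (5,8):dx=-2,dy=-12->C; (5,9):dx=+3,dy=+4->C; (6,7):dx=-1,dy=-3->C; (6,8):dx=+3,dy=-7->D
  (6,9):dx=+8,dy=+9->C; (7,8):dx=+4,dy=-4->D; (7,9):dx=+9,dy=+12->C; (8,9):dx=+5,dy=+16->C
Step 2: C = 29, D = 7, total pairs = 36.
Step 3: tau = (C - D)/(n(n-1)/2) = (29 - 7)/36 = 0.611111.
Step 4: Exact two-sided p-value (enumerate n! = 362880 permutations of y under H0): p = 0.024741.
Step 5: alpha = 0.05. reject H0.

tau_b = 0.6111 (C=29, D=7), p = 0.024741, reject H0.


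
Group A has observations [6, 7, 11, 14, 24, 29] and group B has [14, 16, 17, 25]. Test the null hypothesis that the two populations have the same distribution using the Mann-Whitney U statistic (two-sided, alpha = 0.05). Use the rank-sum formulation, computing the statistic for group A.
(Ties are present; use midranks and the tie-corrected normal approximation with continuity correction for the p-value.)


Step 1: Combine and sort all 10 observations; assign midranks.
sorted (value, group): (6,X), (7,X), (11,X), (14,X), (14,Y), (16,Y), (17,Y), (24,X), (25,Y), (29,X)
ranks: 6->1, 7->2, 11->3, 14->4.5, 14->4.5, 16->6, 17->7, 24->8, 25->9, 29->10
Step 2: Rank sum for X: R1 = 1 + 2 + 3 + 4.5 + 8 + 10 = 28.5.
Step 3: U_X = R1 - n1(n1+1)/2 = 28.5 - 6*7/2 = 28.5 - 21 = 7.5.
       U_Y = n1*n2 - U_X = 24 - 7.5 = 16.5.
Step 4: Ties are present, so use the tie-corrected normal approximation (with continuity correction) for the p-value.
Step 5: p-value = 0.392330; compare to alpha = 0.05. fail to reject H0.

U_X = 7.5, p = 0.392330, fail to reject H0 at alpha = 0.05.


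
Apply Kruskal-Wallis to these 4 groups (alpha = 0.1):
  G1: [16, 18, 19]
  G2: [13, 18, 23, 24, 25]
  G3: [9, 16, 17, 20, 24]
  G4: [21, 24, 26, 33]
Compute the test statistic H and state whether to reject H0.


Step 1: Combine all N = 17 observations and assign midranks.
sorted (value, group, rank): (9,G3,1), (13,G2,2), (16,G1,3.5), (16,G3,3.5), (17,G3,5), (18,G1,6.5), (18,G2,6.5), (19,G1,8), (20,G3,9), (21,G4,10), (23,G2,11), (24,G2,13), (24,G3,13), (24,G4,13), (25,G2,15), (26,G4,16), (33,G4,17)
Step 2: Sum ranks within each group.
R_1 = 18 (n_1 = 3)
R_2 = 47.5 (n_2 = 5)
R_3 = 31.5 (n_3 = 5)
R_4 = 56 (n_4 = 4)
Step 3: H = 12/(N(N+1)) * sum(R_i^2/n_i) - 3(N+1)
     = 12/(17*18) * (18^2/3 + 47.5^2/5 + 31.5^2/5 + 56^2/4) - 3*18
     = 0.039216 * 1541.7 - 54
     = 6.458824.
Step 4: Ties present; correction factor C = 1 - 36/(17^3 - 17) = 0.992647. Corrected H = 6.458824 / 0.992647 = 6.506667.
Step 5: Under H0, H ~ chi^2(3); p-value = 0.089400.
Step 6: alpha = 0.1. reject H0.

H = 6.5067, df = 3, p = 0.089400, reject H0.


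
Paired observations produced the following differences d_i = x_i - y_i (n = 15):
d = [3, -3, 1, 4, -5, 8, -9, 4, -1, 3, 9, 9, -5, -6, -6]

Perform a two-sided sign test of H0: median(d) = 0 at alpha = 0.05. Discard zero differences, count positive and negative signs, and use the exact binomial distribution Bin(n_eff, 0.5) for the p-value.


Step 1: Discard zero differences. Original n = 15; n_eff = number of nonzero differences = 15.
Nonzero differences (with sign): +3, -3, +1, +4, -5, +8, -9, +4, -1, +3, +9, +9, -5, -6, -6
Step 2: Count signs: positive = 8, negative = 7.
Step 3: Under H0: P(positive) = 0.5, so the number of positives S ~ Bin(15, 0.5).
Step 4: Two-sided exact p-value = sum of Bin(15,0.5) probabilities at or below the observed probability = 1.000000.
Step 5: alpha = 0.05. fail to reject H0.

n_eff = 15, pos = 8, neg = 7, p = 1.000000, fail to reject H0.


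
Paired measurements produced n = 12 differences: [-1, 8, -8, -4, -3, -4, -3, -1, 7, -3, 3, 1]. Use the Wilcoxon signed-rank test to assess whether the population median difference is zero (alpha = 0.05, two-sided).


Step 1: Drop any zero differences (none here) and take |d_i|.
|d| = [1, 8, 8, 4, 3, 4, 3, 1, 7, 3, 3, 1]
Step 2: Midrank |d_i| (ties get averaged ranks).
ranks: |1|->2, |8|->11.5, |8|->11.5, |4|->8.5, |3|->5.5, |4|->8.5, |3|->5.5, |1|->2, |7|->10, |3|->5.5, |3|->5.5, |1|->2
Step 3: Attach original signs; sum ranks with positive sign and with negative sign.
W+ = 11.5 + 10 + 5.5 + 2 = 29
W- = 2 + 11.5 + 8.5 + 5.5 + 8.5 + 5.5 + 2 + 5.5 = 49
(Check: W+ + W- = 78 should equal n(n+1)/2 = 78.)
Step 4: Test statistic W = min(W+, W-) = 29.
Step 5: Ties in |d|, so use the tie-corrected normal approximation.
        E[W] = n(n+1)/4 = 12*13/4 = 39.
        Tie groups: |d|=1 (t=3), |d|=3 (t=4), |d|=4 (t=2), |d|=8 (t=2); sum(t^3 - t) = 96.
        Var[W] = n(n+1)(2n+1)/24 - sum(t^3-t)/48 = 3900/24 - 96/48 = 160.5.
        z = (W - E[W]) / sqrt(Var[W]) = (29 - 39) / 12.6689 = -0.7893.
        Two-sided p = 2*Phi(z) = 0.429915.
Step 6: alpha = 0.05. fail to reject H0.

W+ = 29, W- = 49, W = min = 29, p = 0.429915, fail to reject H0.


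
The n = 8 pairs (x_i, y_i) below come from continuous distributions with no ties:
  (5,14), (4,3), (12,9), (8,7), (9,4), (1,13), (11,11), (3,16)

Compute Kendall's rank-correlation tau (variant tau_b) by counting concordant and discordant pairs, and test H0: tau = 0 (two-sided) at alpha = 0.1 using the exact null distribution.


Step 1: Enumerate the 28 unordered pairs (i,j) with i<j and classify each by sign(x_j-x_i) * sign(y_j-y_i).
  (1,2):dx=-1,dy=-11->C; (1,3):dx=+7,dy=-5->D; (1,4):dx=+3,dy=-7->D; (1,5):dx=+4,dy=-10->D
  (1,6):dx=-4,dy=-1->C; (1,7):dx=+6,dy=-3->D; (1,8):dx=-2,dy=+2->D; (2,3):dx=+8,dy=+6->C
  (2,4):dx=+4,dy=+4->C; (2,5):dx=+5,dy=+1->C; (2,6):dx=-3,dy=+10->D; (2,7):dx=+7,dy=+8->C
  (2,8):dx=-1,dy=+13->D; (3,4):dx=-4,dy=-2->C; (3,5):dx=-3,dy=-5->C; (3,6):dx=-11,dy=+4->D
  (3,7):dx=-1,dy=+2->D; (3,8):dx=-9,dy=+7->D; (4,5):dx=+1,dy=-3->D; (4,6):dx=-7,dy=+6->D
  (4,7):dx=+3,dy=+4->C; (4,8):dx=-5,dy=+9->D; (5,6):dx=-8,dy=+9->D; (5,7):dx=+2,dy=+7->C
  (5,8):dx=-6,dy=+12->D; (6,7):dx=+10,dy=-2->D; (6,8):dx=+2,dy=+3->C; (7,8):dx=-8,dy=+5->D
Step 2: C = 11, D = 17, total pairs = 28.
Step 3: tau = (C - D)/(n(n-1)/2) = (11 - 17)/28 = -0.214286.
Step 4: Exact two-sided p-value (enumerate n! = 40320 permutations of y under H0): p = 0.548413.
Step 5: alpha = 0.1. fail to reject H0.

tau_b = -0.2143 (C=11, D=17), p = 0.548413, fail to reject H0.


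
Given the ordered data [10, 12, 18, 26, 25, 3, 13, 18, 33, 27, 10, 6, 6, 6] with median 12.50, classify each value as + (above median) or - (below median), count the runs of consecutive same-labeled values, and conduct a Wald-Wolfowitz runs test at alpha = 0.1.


Step 1: Compute median = 12.50; label A = above, B = below.
Labels in order: BBAAABAAAABBBB  (n_A = 7, n_B = 7)
Step 2: Count runs R = 5.
Step 3: Under H0 (random ordering), E[R] = 2*n_A*n_B/(n_A+n_B) + 1 = 2*7*7/14 + 1 = 8.0000.
        Var[R] = 2*n_A*n_B*(2*n_A*n_B - n_A - n_B) / ((n_A+n_B)^2 * (n_A+n_B-1)) = 8232/2548 = 3.2308.
        SD[R] = 1.7974.
Step 4: Continuity-corrected z = (R + 0.5 - E[R]) / SD[R] = (5 + 0.5 - 8.0000) / 1.7974 = -1.3909.
Step 5: Two-sided p-value via normal approximation = 2*(1 - Phi(|z|)) = 0.164264.
Step 6: alpha = 0.1. fail to reject H0.

R = 5, z = -1.3909, p = 0.164264, fail to reject H0.


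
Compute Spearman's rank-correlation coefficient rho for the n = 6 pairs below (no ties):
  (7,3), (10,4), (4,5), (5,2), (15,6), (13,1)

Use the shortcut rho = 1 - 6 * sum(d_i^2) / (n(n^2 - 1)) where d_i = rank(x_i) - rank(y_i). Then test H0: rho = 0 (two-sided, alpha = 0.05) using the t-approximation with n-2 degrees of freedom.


Step 1: Rank x and y separately (midranks; no ties here).
rank(x): 7->3, 10->4, 4->1, 5->2, 15->6, 13->5
rank(y): 3->3, 4->4, 5->5, 2->2, 6->6, 1->1
Step 2: d_i = R_x(i) - R_y(i); compute d_i^2.
  (3-3)^2=0, (4-4)^2=0, (1-5)^2=16, (2-2)^2=0, (6-6)^2=0, (5-1)^2=16
sum(d^2) = 32.
Step 3: rho = 1 - 6*32 / (6*(6^2 - 1)) = 1 - 192/210 = 0.085714.
Step 4: Under H0, t = rho * sqrt((n-2)/(1-rho^2)) = 0.1721 ~ t(4).
Step 5: Two-sided p-value from the t-distribution with 4 df = 0.871743.
Step 6: alpha = 0.05. fail to reject H0.

rho = 0.0857, p = 0.871743, fail to reject H0 at alpha = 0.05.


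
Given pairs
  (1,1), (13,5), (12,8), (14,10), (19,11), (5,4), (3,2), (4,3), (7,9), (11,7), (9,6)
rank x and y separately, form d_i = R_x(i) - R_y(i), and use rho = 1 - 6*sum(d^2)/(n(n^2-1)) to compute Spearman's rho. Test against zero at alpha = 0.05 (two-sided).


Step 1: Rank x and y separately (midranks; no ties here).
rank(x): 1->1, 13->9, 12->8, 14->10, 19->11, 5->4, 3->2, 4->3, 7->5, 11->7, 9->6
rank(y): 1->1, 5->5, 8->8, 10->10, 11->11, 4->4, 2->2, 3->3, 9->9, 7->7, 6->6
Step 2: d_i = R_x(i) - R_y(i); compute d_i^2.
  (1-1)^2=0, (9-5)^2=16, (8-8)^2=0, (10-10)^2=0, (11-11)^2=0, (4-4)^2=0, (2-2)^2=0, (3-3)^2=0, (5-9)^2=16, (7-7)^2=0, (6-6)^2=0
sum(d^2) = 32.
Step 3: rho = 1 - 6*32 / (11*(11^2 - 1)) = 1 - 192/1320 = 0.854545.
Step 4: Under H0, t = rho * sqrt((n-2)/(1-rho^2)) = 4.9360 ~ t(9).
Step 5: Two-sided p-value from the t-distribution with 9 df = 0.000807.
Step 6: alpha = 0.05. reject H0.

rho = 0.8545, p = 0.000807, reject H0 at alpha = 0.05.


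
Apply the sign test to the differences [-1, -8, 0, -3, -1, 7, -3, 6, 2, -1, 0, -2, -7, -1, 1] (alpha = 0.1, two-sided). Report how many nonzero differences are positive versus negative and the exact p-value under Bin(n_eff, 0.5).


Step 1: Discard zero differences. Original n = 15; n_eff = number of nonzero differences = 13.
Nonzero differences (with sign): -1, -8, -3, -1, +7, -3, +6, +2, -1, -2, -7, -1, +1
Step 2: Count signs: positive = 4, negative = 9.
Step 3: Under H0: P(positive) = 0.5, so the number of positives S ~ Bin(13, 0.5).
Step 4: Two-sided exact p-value = sum of Bin(13,0.5) probabilities at or below the observed probability = 0.266846.
Step 5: alpha = 0.1. fail to reject H0.

n_eff = 13, pos = 4, neg = 9, p = 0.266846, fail to reject H0.


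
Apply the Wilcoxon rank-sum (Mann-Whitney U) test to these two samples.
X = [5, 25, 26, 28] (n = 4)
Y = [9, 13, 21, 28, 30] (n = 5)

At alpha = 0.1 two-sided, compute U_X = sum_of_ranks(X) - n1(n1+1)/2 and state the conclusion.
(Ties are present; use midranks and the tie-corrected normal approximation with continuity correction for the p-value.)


Step 1: Combine and sort all 9 observations; assign midranks.
sorted (value, group): (5,X), (9,Y), (13,Y), (21,Y), (25,X), (26,X), (28,X), (28,Y), (30,Y)
ranks: 5->1, 9->2, 13->3, 21->4, 25->5, 26->6, 28->7.5, 28->7.5, 30->9
Step 2: Rank sum for X: R1 = 1 + 5 + 6 + 7.5 = 19.5.
Step 3: U_X = R1 - n1(n1+1)/2 = 19.5 - 4*5/2 = 19.5 - 10 = 9.5.
       U_Y = n1*n2 - U_X = 20 - 9.5 = 10.5.
Step 4: Ties are present, so use the tie-corrected normal approximation (with continuity correction) for the p-value.
Step 5: p-value = 1.000000; compare to alpha = 0.1. fail to reject H0.

U_X = 9.5, p = 1.000000, fail to reject H0 at alpha = 0.1.


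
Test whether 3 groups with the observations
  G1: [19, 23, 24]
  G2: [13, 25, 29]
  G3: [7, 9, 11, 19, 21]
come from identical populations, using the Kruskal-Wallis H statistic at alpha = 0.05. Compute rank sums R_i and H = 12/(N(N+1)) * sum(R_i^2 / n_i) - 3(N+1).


Step 1: Combine all N = 11 observations and assign midranks.
sorted (value, group, rank): (7,G3,1), (9,G3,2), (11,G3,3), (13,G2,4), (19,G1,5.5), (19,G3,5.5), (21,G3,7), (23,G1,8), (24,G1,9), (25,G2,10), (29,G2,11)
Step 2: Sum ranks within each group.
R_1 = 22.5 (n_1 = 3)
R_2 = 25 (n_2 = 3)
R_3 = 18.5 (n_3 = 5)
Step 3: H = 12/(N(N+1)) * sum(R_i^2/n_i) - 3(N+1)
     = 12/(11*12) * (22.5^2/3 + 25^2/3 + 18.5^2/5) - 3*12
     = 0.090909 * 445.533 - 36
     = 4.503030.
Step 4: Ties present; correction factor C = 1 - 6/(11^3 - 11) = 0.995455. Corrected H = 4.503030 / 0.995455 = 4.523592.
Step 5: Under H0, H ~ chi^2(2); p-value = 0.104163.
Step 6: alpha = 0.05. fail to reject H0.

H = 4.5236, df = 2, p = 0.104163, fail to reject H0.


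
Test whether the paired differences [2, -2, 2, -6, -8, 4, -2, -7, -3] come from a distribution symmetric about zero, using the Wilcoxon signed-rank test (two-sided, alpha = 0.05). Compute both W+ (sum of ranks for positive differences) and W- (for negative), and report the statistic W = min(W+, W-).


Step 1: Drop any zero differences (none here) and take |d_i|.
|d| = [2, 2, 2, 6, 8, 4, 2, 7, 3]
Step 2: Midrank |d_i| (ties get averaged ranks).
ranks: |2|->2.5, |2|->2.5, |2|->2.5, |6|->7, |8|->9, |4|->6, |2|->2.5, |7|->8, |3|->5
Step 3: Attach original signs; sum ranks with positive sign and with negative sign.
W+ = 2.5 + 2.5 + 6 = 11
W- = 2.5 + 7 + 9 + 2.5 + 8 + 5 = 34
(Check: W+ + W- = 45 should equal n(n+1)/2 = 45.)
Step 4: Test statistic W = min(W+, W-) = 11.
Step 5: Ties in |d|, so use the tie-corrected normal approximation.
        E[W] = n(n+1)/4 = 9*10/4 = 22.5.
        Tie groups: |d|=2 (t=4); sum(t^3 - t) = 60.
        Var[W] = n(n+1)(2n+1)/24 - sum(t^3-t)/48 = 1710/24 - 60/48 = 70.
        z = (W - E[W]) / sqrt(Var[W]) = (11 - 22.5) / 8.3666 = -1.3745.
        Two-sided p = 2*Phi(z) = 0.169283.
Step 6: alpha = 0.05. fail to reject H0.

W+ = 11, W- = 34, W = min = 11, p = 0.169283, fail to reject H0.


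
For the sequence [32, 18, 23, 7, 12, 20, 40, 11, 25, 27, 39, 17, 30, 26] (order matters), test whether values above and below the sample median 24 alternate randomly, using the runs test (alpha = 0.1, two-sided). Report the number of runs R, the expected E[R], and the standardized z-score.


Step 1: Compute median = 24; label A = above, B = below.
Labels in order: ABBBBBABAAABAA  (n_A = 7, n_B = 7)
Step 2: Count runs R = 7.
Step 3: Under H0 (random ordering), E[R] = 2*n_A*n_B/(n_A+n_B) + 1 = 2*7*7/14 + 1 = 8.0000.
        Var[R] = 2*n_A*n_B*(2*n_A*n_B - n_A - n_B) / ((n_A+n_B)^2 * (n_A+n_B-1)) = 8232/2548 = 3.2308.
        SD[R] = 1.7974.
Step 4: Continuity-corrected z = (R + 0.5 - E[R]) / SD[R] = (7 + 0.5 - 8.0000) / 1.7974 = -0.2782.
Step 5: Two-sided p-value via normal approximation = 2*(1 - Phi(|z|)) = 0.780879.
Step 6: alpha = 0.1. fail to reject H0.

R = 7, z = -0.2782, p = 0.780879, fail to reject H0.


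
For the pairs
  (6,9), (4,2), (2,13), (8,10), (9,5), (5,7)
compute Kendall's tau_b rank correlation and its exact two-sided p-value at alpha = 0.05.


Step 1: Enumerate the 15 unordered pairs (i,j) with i<j and classify each by sign(x_j-x_i) * sign(y_j-y_i).
  (1,2):dx=-2,dy=-7->C; (1,3):dx=-4,dy=+4->D; (1,4):dx=+2,dy=+1->C; (1,5):dx=+3,dy=-4->D
  (1,6):dx=-1,dy=-2->C; (2,3):dx=-2,dy=+11->D; (2,4):dx=+4,dy=+8->C; (2,5):dx=+5,dy=+3->C
  (2,6):dx=+1,dy=+5->C; (3,4):dx=+6,dy=-3->D; (3,5):dx=+7,dy=-8->D; (3,6):dx=+3,dy=-6->D
  (4,5):dx=+1,dy=-5->D; (4,6):dx=-3,dy=-3->C; (5,6):dx=-4,dy=+2->D
Step 2: C = 7, D = 8, total pairs = 15.
Step 3: tau = (C - D)/(n(n-1)/2) = (7 - 8)/15 = -0.066667.
Step 4: Exact two-sided p-value (enumerate n! = 720 permutations of y under H0): p = 1.000000.
Step 5: alpha = 0.05. fail to reject H0.

tau_b = -0.0667 (C=7, D=8), p = 1.000000, fail to reject H0.


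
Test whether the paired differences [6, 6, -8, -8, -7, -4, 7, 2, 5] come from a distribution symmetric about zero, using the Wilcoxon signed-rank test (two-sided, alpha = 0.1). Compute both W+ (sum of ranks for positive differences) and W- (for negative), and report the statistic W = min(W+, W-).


Step 1: Drop any zero differences (none here) and take |d_i|.
|d| = [6, 6, 8, 8, 7, 4, 7, 2, 5]
Step 2: Midrank |d_i| (ties get averaged ranks).
ranks: |6|->4.5, |6|->4.5, |8|->8.5, |8|->8.5, |7|->6.5, |4|->2, |7|->6.5, |2|->1, |5|->3
Step 3: Attach original signs; sum ranks with positive sign and with negative sign.
W+ = 4.5 + 4.5 + 6.5 + 1 + 3 = 19.5
W- = 8.5 + 8.5 + 6.5 + 2 = 25.5
(Check: W+ + W- = 45 should equal n(n+1)/2 = 45.)
Step 4: Test statistic W = min(W+, W-) = 19.5.
Step 5: Ties in |d|, so use the tie-corrected normal approximation.
        E[W] = n(n+1)/4 = 9*10/4 = 22.5.
        Tie groups: |d|=6 (t=2), |d|=7 (t=2), |d|=8 (t=2); sum(t^3 - t) = 18.
        Var[W] = n(n+1)(2n+1)/24 - sum(t^3-t)/48 = 1710/24 - 18/48 = 70.875.
        z = (W - E[W]) / sqrt(Var[W]) = (19.5 - 22.5) / 8.4187 = -0.3563.
        Two-sided p = 2*Phi(z) = 0.721580.
Step 6: alpha = 0.1. fail to reject H0.

W+ = 19.5, W- = 25.5, W = min = 19.5, p = 0.721580, fail to reject H0.


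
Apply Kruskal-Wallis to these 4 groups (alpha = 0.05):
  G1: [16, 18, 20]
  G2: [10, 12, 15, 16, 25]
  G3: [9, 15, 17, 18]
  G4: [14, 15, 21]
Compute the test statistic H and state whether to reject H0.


Step 1: Combine all N = 15 observations and assign midranks.
sorted (value, group, rank): (9,G3,1), (10,G2,2), (12,G2,3), (14,G4,4), (15,G2,6), (15,G3,6), (15,G4,6), (16,G1,8.5), (16,G2,8.5), (17,G3,10), (18,G1,11.5), (18,G3,11.5), (20,G1,13), (21,G4,14), (25,G2,15)
Step 2: Sum ranks within each group.
R_1 = 33 (n_1 = 3)
R_2 = 34.5 (n_2 = 5)
R_3 = 28.5 (n_3 = 4)
R_4 = 24 (n_4 = 3)
Step 3: H = 12/(N(N+1)) * sum(R_i^2/n_i) - 3(N+1)
     = 12/(15*16) * (33^2/3 + 34.5^2/5 + 28.5^2/4 + 24^2/3) - 3*16
     = 0.050000 * 996.112 - 48
     = 1.805625.
Step 4: Ties present; correction factor C = 1 - 36/(15^3 - 15) = 0.989286. Corrected H = 1.805625 / 0.989286 = 1.825181.
Step 5: Under H0, H ~ chi^2(3); p-value = 0.609471.
Step 6: alpha = 0.05. fail to reject H0.

H = 1.8252, df = 3, p = 0.609471, fail to reject H0.


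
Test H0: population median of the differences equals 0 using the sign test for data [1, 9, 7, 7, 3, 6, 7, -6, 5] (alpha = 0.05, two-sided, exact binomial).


Step 1: Discard zero differences. Original n = 9; n_eff = number of nonzero differences = 9.
Nonzero differences (with sign): +1, +9, +7, +7, +3, +6, +7, -6, +5
Step 2: Count signs: positive = 8, negative = 1.
Step 3: Under H0: P(positive) = 0.5, so the number of positives S ~ Bin(9, 0.5).
Step 4: Two-sided exact p-value = sum of Bin(9,0.5) probabilities at or below the observed probability = 0.039062.
Step 5: alpha = 0.05. reject H0.

n_eff = 9, pos = 8, neg = 1, p = 0.039062, reject H0.
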